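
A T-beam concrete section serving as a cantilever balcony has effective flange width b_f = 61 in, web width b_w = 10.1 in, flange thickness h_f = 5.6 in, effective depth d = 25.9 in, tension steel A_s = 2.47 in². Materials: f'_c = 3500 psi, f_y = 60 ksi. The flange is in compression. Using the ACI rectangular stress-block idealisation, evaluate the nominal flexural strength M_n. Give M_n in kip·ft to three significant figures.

M_n ≈ 315 kip·ft

Tension: T = A_s f_y = 2.47 × 60 = 148.2 kips.
Try a within the flange: a = T/(0.85 f'_c b_f) = 148.2/(0.85 × 3.5 × 61) = 0.817 in.
Since a = 0.817 ≤ h_f = 5.6 in, the stress block lies entirely in the flange; analyse as a rectangular beam of width b_f.
M_n = T(d − a/2) = 148.2 × (25.9 − 0.4085) = 3777.8 kip·in.
M_n = 3777.8/12 = 314.82 kip·ft.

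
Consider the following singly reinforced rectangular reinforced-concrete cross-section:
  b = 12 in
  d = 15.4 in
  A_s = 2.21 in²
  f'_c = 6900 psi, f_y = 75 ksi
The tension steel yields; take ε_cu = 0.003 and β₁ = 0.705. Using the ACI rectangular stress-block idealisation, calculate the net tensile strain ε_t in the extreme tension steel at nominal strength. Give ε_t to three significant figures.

a = A_s f_y/(0.85 f'_c b) = 2.355 in.
β₁ = 0.705, so c = a/β₁ = 2.355/0.705 = 3.340 in.
From the linear strain diagram with ε_cu = 0.003: ε_t = 0.003 (d − c)/c = 0.003 × (15.4 − 3.340)/3.340 = 0.0108.
Since ε_t ≥ 0.005, the section is tension-controlled.

ε_t ≈ 0.0108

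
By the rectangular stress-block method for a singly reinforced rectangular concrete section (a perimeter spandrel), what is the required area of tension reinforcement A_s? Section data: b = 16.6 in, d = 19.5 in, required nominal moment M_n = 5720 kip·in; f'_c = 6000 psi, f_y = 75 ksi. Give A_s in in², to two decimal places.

A_s ≈ 4.34 in²

From M_n = 0.85 f'_c a b (d − a/2):
a = d − √(d² − 2M_n/(0.85 f'_c b)) = 19.5 − √(19.5² − 2 × 5720/(0.85 × 6 × 16.6)) = 3.844 in.
A_s = 0.85 f'_c a b / f_y = 0.85 × 6 × 3.844 × 16.6 / 75 = 4.339 in².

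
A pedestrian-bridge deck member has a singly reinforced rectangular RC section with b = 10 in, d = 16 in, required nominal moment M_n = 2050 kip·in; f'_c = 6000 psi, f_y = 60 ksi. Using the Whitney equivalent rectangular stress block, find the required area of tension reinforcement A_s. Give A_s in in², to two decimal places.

From M_n = 0.85 f'_c a b (d − a/2):
a = d − √(d² − 2M_n/(0.85 f'_c b)) = 16 − √(16² − 2 × 2050/(0.85 × 6 × 10)) = 2.748 in.
A_s = 0.85 f'_c a b / f_y = 0.85 × 6 × 2.748 × 10 / 60 = 2.336 in².

A_s ≈ 2.34 in²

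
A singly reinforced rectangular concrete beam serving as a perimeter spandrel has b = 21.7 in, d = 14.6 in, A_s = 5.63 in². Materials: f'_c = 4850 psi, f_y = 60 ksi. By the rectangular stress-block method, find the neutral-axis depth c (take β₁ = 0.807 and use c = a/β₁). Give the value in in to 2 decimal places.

T = A_s f_y = 5.63 × 60 = 337.8 kips.
a = T/(0.85 f'_c b) = 337.8/(0.85 × 4.85 × 21.7) = 3.7761 in.
With β₁ = 0.807, c = a/β₁ = 3.7761/0.807 = 4.68 in.

c ≈ 4.68 in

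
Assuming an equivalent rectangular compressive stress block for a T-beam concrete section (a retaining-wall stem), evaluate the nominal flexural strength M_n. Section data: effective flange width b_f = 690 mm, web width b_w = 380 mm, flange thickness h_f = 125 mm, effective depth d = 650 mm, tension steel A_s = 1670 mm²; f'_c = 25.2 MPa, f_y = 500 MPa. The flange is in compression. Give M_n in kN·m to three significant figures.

M_n ≈ 519 kN·m

Tension: T = A_s f_y = 1670 × 500 = 835000 N.
Try a within the flange: a = T/(0.85 f'_c b_f) = 835000/(0.85 × 25.2 × 690) = 56.50 mm.
Since a = 56.50 ≤ h_f = 125 mm, the stress block lies entirely in the flange; analyse as a rectangular beam of width b_f.
M_n = T(d − a/2) = 835000 × (650 − 28.25) = 519.16 × 10⁶ N·mm.
M_n = 519.16 kN·m.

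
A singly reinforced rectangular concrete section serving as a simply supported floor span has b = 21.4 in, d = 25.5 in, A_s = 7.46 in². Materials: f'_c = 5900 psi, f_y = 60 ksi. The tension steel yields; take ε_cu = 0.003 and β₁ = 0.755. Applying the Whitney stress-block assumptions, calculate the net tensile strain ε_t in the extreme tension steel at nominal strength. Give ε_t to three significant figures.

ε_t ≈ 0.0108

a = A_s f_y/(0.85 f'_c b) = 4.171 in.
β₁ = 0.755, so c = a/β₁ = 4.171/0.755 = 5.525 in.
From the linear strain diagram with ε_cu = 0.003: ε_t = 0.003 (d − c)/c = 0.003 × (25.5 − 5.525)/5.525 = 0.0108.
Since ε_t ≥ 0.005, the section is tension-controlled.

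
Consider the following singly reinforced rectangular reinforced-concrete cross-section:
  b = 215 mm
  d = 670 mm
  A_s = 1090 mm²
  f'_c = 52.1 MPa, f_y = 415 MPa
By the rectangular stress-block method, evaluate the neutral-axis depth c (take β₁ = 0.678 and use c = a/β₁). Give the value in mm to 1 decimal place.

c ≈ 70.1 mm

T = A_s f_y = 1090 × 415 = 452350 N = 452.35 kN.
Setting C = 0.85 f'_c a b equal to T: a = 452350/(0.85 × 52.1 × 215) = 47.509 mm.
With β₁ = 0.678, c = a/β₁ = 47.509/0.678 = 70.1 mm.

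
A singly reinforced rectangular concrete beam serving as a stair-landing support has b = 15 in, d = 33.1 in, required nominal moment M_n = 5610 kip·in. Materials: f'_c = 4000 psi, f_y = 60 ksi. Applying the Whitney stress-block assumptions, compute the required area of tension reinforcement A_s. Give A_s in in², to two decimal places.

From M_n = 0.85 f'_c a b (d − a/2):
a = d − √(d² − 2M_n/(0.85 f'_c b)) = 33.1 − √(33.1² − 2 × 5610/(0.85 × 4 × 15)) = 3.509 in.
A_s = 0.85 f'_c a b / f_y = 0.85 × 4 × 3.509 × 15 / 60 = 2.983 in².

A_s ≈ 2.98 in²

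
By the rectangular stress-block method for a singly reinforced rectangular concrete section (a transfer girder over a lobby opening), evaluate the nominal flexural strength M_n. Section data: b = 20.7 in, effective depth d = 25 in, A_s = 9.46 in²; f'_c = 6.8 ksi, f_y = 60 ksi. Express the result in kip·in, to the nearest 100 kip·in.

M_n ≈ 12800 kip·in

T = A_s f_y = 9.46 × 60 = 567.6 kips.
a = T/(0.85 f'_c b) = 567.6/(0.85 × 6.8 × 20.7) = 4.744 in.
M_n = T(d − a/2) = 567.6 × (25 − 2.372) = 12843.7 kip·in.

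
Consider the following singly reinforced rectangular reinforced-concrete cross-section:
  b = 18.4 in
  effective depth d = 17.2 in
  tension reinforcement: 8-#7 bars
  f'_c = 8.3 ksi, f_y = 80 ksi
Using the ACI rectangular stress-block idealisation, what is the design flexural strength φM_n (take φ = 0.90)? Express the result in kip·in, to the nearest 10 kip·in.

A_s = 8 × 0.6 = 4.8 in².
T = A_s f_y = 4.8 × 80 = 384 kips.
a = T/(0.85 f'_c b) = 384/(0.85 × 8.3 × 18.4) = 2.958 in.
M_n = T(d − a/2) = 384 × (17.2 − 1.479) = 6036.9 kip·in.
φM_n = 0.90 × 6036.9 = 5433.2 kip·in.

φM_n ≈ 5430 kip·in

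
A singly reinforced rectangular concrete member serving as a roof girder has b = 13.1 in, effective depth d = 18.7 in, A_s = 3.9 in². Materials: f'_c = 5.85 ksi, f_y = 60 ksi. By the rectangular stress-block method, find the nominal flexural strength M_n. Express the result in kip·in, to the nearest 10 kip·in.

T = A_s f_y = 3.9 × 60 = 234 kips.
a = T/(0.85 f'_c b) = 234/(0.85 × 5.85 × 13.1) = 3.592 in.
M_n = T(d − a/2) = 234 × (18.7 − 1.796) = 3955.5 kip·in.

M_n ≈ 3960 kip·in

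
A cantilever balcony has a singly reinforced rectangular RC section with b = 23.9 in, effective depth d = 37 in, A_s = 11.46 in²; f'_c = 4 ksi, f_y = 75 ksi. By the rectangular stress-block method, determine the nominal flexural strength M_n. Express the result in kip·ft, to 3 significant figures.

T = A_s f_y = 11.46 × 75 = 859.5 kips.
a = T/(0.85 f'_c b) = 859.5/(0.85 × 4 × 23.9) = 10.577 in.
M_n = T(d − a/2) = 859.5 × (37 − 5.2885) = 27256.0 kip·in = 27256.0/12 = 2271.33 kip·ft.

M_n ≈ 2270 kip·ft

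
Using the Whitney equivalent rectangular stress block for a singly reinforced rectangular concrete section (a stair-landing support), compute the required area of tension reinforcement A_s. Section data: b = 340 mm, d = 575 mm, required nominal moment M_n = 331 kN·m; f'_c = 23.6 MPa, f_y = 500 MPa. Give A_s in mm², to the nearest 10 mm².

With M_n = 0.85 f'_c a b (d − a/2), solve the quadratic for a:
a = d − √(d² − 2M_n/(0.85 f'_c b)) = 575 − √(575² − 2 × 331×10⁶/(0.85 × 23.6 × 340)) = 91.72 mm.
A_s = 0.85 f'_c a b / f_y = 0.85 × 23.6 × 91.72 × 340 / 500 = 1251.1 mm².

A_s ≈ 1250 mm²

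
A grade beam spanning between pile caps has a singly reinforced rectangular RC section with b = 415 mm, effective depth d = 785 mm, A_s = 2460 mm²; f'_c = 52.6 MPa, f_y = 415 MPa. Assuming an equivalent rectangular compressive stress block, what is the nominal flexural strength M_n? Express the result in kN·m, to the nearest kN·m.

M_n ≈ 773 kN·m

T = A_s f_y = 2460 × 415 = 1020900 N = 1020.9 kN.
From C = T: a = T/(0.85 f'_c b) = 1020900/(0.85 × 52.6 × 415) = 55.02 mm.
M_n = T(d − a/2) = 1020.9 kN × (785 − 27.51) mm = 773.32 kN·m.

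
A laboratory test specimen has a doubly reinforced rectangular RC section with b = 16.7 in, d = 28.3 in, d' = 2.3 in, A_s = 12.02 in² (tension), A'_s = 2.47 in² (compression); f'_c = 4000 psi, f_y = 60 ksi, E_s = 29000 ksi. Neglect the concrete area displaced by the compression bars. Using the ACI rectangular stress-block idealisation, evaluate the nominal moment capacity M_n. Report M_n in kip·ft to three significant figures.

Assume both steels yield.
a = (A_s − A'_s) f_y/(0.85 f'_c b) = (12.02 − 2.47) × 60/(0.85 × 4 × 16.7) = 10.092 in.
c = a/β₁ = 10.092/0.85 = 11.873 in; ε'_s = 0.003(c − d')/c = 0.0024 ≥ ε_y = 0.0021, so the compression steel yields.
M_n = (A_s − A'_s) f_y (d − a/2) + A'_s f_y (d − d') = 573 × (28.3 − 5.046) + 148.2 × (28.3 − 2.3) = 13324.5 + 3853.2 = 17177.7 kip·in = 17177.7/12 = 1431.48 kip·ft.

M_n ≈ 1430 kip·ft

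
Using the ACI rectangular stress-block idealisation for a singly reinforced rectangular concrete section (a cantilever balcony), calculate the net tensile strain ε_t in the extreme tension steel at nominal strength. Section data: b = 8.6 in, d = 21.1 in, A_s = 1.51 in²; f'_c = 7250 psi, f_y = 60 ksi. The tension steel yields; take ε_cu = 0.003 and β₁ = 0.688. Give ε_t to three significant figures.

ε_t ≈ 0.0225

a = A_s f_y/(0.85 f'_c b) = 1.710 in.
β₁ = 0.688, so c = a/β₁ = 1.710/0.688 = 2.485 in.
From the linear strain diagram with ε_cu = 0.003: ε_t = 0.003 (d − c)/c = 0.003 × (21.1 − 2.485)/2.485 = 0.0225.
Since ε_t ≥ 0.005, the section is tension-controlled.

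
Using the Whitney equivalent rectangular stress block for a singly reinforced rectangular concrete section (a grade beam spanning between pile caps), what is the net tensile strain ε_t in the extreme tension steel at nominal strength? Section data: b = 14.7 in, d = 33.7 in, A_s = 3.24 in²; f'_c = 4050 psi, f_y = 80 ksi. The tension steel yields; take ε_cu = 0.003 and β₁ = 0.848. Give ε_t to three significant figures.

ε_t ≈ 0.0137

a = A_s f_y/(0.85 f'_c b) = 5.122 in.
β₁ = 0.848, so c = a/β₁ = 5.122/0.848 = 6.040 in.
From the linear strain diagram with ε_cu = 0.003: ε_t = 0.003 (d − c)/c = 0.003 × (33.7 − 6.040)/6.040 = 0.0137.
Since ε_t ≥ 0.005, the section is tension-controlled.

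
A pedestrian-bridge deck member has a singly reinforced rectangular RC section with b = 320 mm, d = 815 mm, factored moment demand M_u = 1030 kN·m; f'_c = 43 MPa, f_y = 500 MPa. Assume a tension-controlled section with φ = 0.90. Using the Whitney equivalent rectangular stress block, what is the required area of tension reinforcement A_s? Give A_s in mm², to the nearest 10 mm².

M_n = M_u/φ = 1030/0.90 = 1144.44 kN·m.
With M_n = 0.85 f'_c a b (d − a/2), solve the quadratic for a:
a = d − √(d² − 2M_n/(0.85 f'_c b)) = 815 − √(815² − 2 × 1144.44×10⁶/(0.85 × 43 × 320)) = 130.51 mm.
A_s = 0.85 f'_c a b / f_y = 0.85 × 43 × 130.51 × 320 / 500 = 3052.9 mm².

A_s ≈ 3050 mm²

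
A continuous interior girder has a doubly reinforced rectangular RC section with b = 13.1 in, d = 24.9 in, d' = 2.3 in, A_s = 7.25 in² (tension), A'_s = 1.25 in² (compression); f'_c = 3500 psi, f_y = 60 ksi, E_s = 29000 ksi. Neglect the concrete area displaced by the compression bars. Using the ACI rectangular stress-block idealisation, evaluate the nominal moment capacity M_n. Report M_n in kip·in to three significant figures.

Assume both steels yield.
a = (A_s − A'_s) f_y/(0.85 f'_c b) = (7.25 − 1.25) × 60/(0.85 × 3.5 × 13.1) = 9.237 in.
c = a/β₁ = 9.237/0.85 = 10.867 in; ε'_s = 0.003(c − d')/c = 0.0024 ≥ ε_y = 0.0021, so the compression steel yields.
M_n = (A_s − A'_s) f_y (d − a/2) + A'_s f_y (d − d') = 360 × (24.9 − 4.6185) + 75 × (24.9 − 2.3) = 7301.3 + 1695.0 = 8996.3 kip·in.

M_n ≈ 9000 kip·in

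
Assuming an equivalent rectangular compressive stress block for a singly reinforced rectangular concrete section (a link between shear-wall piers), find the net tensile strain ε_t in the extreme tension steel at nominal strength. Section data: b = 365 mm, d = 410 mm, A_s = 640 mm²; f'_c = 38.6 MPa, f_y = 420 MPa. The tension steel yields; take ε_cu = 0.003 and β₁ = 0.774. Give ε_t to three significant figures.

ε_t ≈ 0.0394

a = A_s f_y/(0.85 f'_c b) = 22.45 mm.
β₁ = 0.774, so c = a/β₁ = 22.45/0.774 = 29.01 mm.
From the linear strain diagram with ε_cu = 0.003: ε_t = 0.003 (d − c)/c = 0.003 × (410 − 29.01)/29.01 = 0.0394.
Since ε_t ≥ 0.005, the section is tension-controlled.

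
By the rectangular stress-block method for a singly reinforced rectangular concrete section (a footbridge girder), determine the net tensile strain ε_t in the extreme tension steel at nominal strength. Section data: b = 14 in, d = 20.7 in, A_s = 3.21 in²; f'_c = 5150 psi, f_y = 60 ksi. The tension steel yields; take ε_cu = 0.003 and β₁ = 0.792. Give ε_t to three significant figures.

a = A_s f_y/(0.85 f'_c b) = 3.143 in.
β₁ = 0.792, so c = a/β₁ = 3.143/0.792 = 3.968 in.
From the linear strain diagram with ε_cu = 0.003: ε_t = 0.003 (d − c)/c = 0.003 × (20.7 − 3.968)/3.968 = 0.0127.
Since ε_t ≥ 0.005, the section is tension-controlled.

ε_t ≈ 0.0127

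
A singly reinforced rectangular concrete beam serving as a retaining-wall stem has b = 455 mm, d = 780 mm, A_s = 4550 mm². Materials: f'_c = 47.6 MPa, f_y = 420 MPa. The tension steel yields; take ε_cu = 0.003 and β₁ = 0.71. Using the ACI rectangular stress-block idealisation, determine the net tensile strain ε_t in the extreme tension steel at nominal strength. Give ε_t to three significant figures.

a = A_s f_y/(0.85 f'_c b) = 103.81 mm.
β₁ = 0.71, so c = a/β₁ = 103.81/0.71 = 146.21 mm.
From the linear strain diagram with ε_cu = 0.003: ε_t = 0.003 (d − c)/c = 0.003 × (780 − 146.21)/146.21 = 0.0130.
Since ε_t ≥ 0.005, the section is tension-controlled.

ε_t ≈ 0.0130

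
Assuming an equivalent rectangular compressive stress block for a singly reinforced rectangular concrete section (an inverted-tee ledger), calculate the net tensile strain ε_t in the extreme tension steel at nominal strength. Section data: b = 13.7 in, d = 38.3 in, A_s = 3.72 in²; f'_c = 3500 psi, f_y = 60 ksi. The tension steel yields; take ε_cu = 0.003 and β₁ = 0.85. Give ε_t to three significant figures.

a = A_s f_y/(0.85 f'_c b) = 5.476 in.
β₁ = 0.85, so c = a/β₁ = 5.476/0.85 = 6.442 in.
From the linear strain diagram with ε_cu = 0.003: ε_t = 0.003 (d − c)/c = 0.003 × (38.3 − 6.442)/6.442 = 0.0148.
Since ε_t ≥ 0.005, the section is tension-controlled.

ε_t ≈ 0.0148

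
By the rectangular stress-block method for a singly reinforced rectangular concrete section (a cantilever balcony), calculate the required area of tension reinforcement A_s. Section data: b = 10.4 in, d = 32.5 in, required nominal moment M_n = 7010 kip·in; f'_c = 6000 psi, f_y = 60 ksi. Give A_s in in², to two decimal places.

A_s ≈ 3.85 in²

From M_n = 0.85 f'_c a b (d − a/2):
a = d − √(d² − 2M_n/(0.85 f'_c b)) = 32.5 − √(32.5² − 2 × 7010/(0.85 × 6 × 10.4)) = 4.359 in.
A_s = 0.85 f'_c a b / f_y = 0.85 × 6 × 4.359 × 10.4 / 60 = 3.853 in².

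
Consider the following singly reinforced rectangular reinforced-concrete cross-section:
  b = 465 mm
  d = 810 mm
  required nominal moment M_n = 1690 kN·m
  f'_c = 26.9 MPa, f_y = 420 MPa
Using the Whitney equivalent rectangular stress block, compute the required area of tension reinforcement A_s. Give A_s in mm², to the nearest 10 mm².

A_s ≈ 5780 mm²

With M_n = 0.85 f'_c a b (d − a/2), solve the quadratic for a:
a = d − √(d² − 2M_n/(0.85 f'_c b)) = 810 − √(810² − 2 × 1690×10⁶/(0.85 × 26.9 × 465)) = 228.45 mm.
A_s = 0.85 f'_c a b / f_y = 0.85 × 26.9 × 228.45 × 465 / 420 = 5783.2 mm².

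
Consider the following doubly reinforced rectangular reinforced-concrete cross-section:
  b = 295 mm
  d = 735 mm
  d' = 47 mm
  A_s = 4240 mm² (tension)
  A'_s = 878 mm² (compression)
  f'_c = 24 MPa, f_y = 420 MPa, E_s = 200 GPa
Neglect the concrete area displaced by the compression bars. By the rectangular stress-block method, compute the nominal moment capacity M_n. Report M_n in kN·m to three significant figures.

M_n ≈ 1130 kN·m

Assume both tension and compression steel yield.
Net tension couple steel: A_s − A'_s = 3362 mm².
a = (A_s − A'_s) f_y / (0.85 f'_c b) = 1412040/(0.85 × 24 × 295) = 234.64 mm.
c = a/β₁ = 234.64/0.85 = 276.05 mm; ε'_s = 0.003(c − d')/c = 0.0025 ≥ f_y/E_s = 0.0021, so compression steel does yield.
M_n = (A_s − A'_s) f_y (d − a/2) + A'_s f_y (d − d') = [1412040 × (735 − 117.32) + 368760 × (735 − 47)] × 10⁻⁶ = 872.19 + 253.71 = 1125.90 kN·m.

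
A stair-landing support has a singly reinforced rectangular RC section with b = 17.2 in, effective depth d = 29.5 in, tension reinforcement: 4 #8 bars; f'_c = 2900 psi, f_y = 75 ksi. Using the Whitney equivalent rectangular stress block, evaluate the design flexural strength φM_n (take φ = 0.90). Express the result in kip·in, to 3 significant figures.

A_s = 4 × 0.79 = 3.16 in².
T = A_s f_y = 3.16 × 75 = 237 kips.
a = T/(0.85 f'_c b) = 237/(0.85 × 2.9 × 17.2) = 5.590 in.
M_n = T(d − a/2) = 237 × (29.5 − 2.795) = 6329.1 kip·in.
φM_n = 0.90 × 6329.1 = 5696.2 kip·in.

φM_n ≈ 5700 kip·in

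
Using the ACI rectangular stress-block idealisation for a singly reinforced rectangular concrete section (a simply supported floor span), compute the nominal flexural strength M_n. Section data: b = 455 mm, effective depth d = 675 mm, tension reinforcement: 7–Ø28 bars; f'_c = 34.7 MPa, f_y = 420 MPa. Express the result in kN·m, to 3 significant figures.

M_n ≈ 1100 kN·m

A_s = 7 × 616 = 4312 mm².
T = A_s f_y = 4312 × 420 = 1811040 N = 1811.04 kN.
From C = T: a = T/(0.85 f'_c b) = 1811040/(0.85 × 34.7 × 455) = 134.95 mm.
M_n = T(d − a/2) = 1811.04 kN × (675 − 67.475) mm = 1100.25 kN·m.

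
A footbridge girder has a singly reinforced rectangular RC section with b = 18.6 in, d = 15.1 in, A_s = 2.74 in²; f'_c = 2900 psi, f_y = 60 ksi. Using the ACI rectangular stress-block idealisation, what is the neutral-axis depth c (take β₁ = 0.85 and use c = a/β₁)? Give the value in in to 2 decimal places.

T = A_s f_y = 2.74 × 60 = 164.4 kips.
a = T/(0.85 f'_c b) = 164.4/(0.85 × 2.9 × 18.6) = 3.5857 in.
With β₁ = 0.85, c = a/β₁ = 3.5857/0.85 = 4.22 in.

c ≈ 4.22 in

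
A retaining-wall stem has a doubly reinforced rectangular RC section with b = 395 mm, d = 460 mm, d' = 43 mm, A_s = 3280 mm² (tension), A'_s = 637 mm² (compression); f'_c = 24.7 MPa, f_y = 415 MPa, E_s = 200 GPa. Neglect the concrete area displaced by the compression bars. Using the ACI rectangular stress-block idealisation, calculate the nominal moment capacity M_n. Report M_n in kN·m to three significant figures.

M_n ≈ 542 kN·m

Assume both tension and compression steel yield.
Net tension couple steel: A_s − A'_s = 2643 mm².
a = (A_s − A'_s) f_y / (0.85 f'_c b) = 1096845/(0.85 × 24.7 × 395) = 132.26 mm.
c = a/β₁ = 132.26/0.85 = 155.60 mm; ε'_s = 0.003(c − d')/c = 0.0022 ≥ f_y/E_s = 0.0021, so compression steel does yield.
M_n = (A_s − A'_s) f_y (d − a/2) + A'_s f_y (d − d') = [1096845 × (460 − 66.13) + 264355 × (460 − 43)] × 10⁻⁶ = 432.01 + 110.24 = 542.25 kN·m.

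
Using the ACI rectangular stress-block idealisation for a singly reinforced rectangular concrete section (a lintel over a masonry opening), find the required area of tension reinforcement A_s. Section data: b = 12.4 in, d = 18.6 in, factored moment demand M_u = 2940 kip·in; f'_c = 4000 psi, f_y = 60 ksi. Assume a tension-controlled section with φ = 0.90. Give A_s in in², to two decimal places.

M_n = M_u/φ = 2940/0.90 = 3266.67 kip·in.
From M_n = 0.85 f'_c a b (d − a/2):
a = d − √(d² − 2M_n/(0.85 f'_c b)) = 18.6 − √(18.6² − 2 × 3266.67/(0.85 × 4 × 12.4)) = 4.780 in.
A_s = 0.85 f'_c a b / f_y = 0.85 × 4 × 4.780 × 12.4 / 60 = 3.359 in².

A_s ≈ 3.36 in²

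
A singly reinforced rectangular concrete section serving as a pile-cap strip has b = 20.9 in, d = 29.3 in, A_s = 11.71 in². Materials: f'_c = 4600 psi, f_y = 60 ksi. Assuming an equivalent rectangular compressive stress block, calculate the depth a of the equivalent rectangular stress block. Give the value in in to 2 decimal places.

a ≈ 8.60 in

T = A_s f_y = 11.71 × 60 = 702.6 kips.
a = T/(0.85 f'_c b) = 702.6/(0.85 × 4.6 × 20.9) = 8.60 in.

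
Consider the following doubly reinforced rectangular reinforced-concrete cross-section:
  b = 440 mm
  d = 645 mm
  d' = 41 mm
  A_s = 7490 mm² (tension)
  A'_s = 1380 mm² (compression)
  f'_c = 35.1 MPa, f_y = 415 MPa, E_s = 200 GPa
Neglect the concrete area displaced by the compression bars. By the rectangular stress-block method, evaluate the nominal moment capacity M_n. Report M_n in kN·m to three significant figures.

M_n ≈ 1740 kN·m

Assume both tension and compression steel yield.
Net tension couple steel: A_s − A'_s = 6110 mm².
a = (A_s − A'_s) f_y / (0.85 f'_c b) = 2535650/(0.85 × 35.1 × 440) = 193.16 mm.
c = a/β₁ = 193.16/0.799 = 241.75 mm; ε'_s = 0.003(c − d')/c = 0.0025 ≥ f_y/E_s = 0.0021, so compression steel does yield.
M_n = (A_s − A'_s) f_y (d − a/2) + A'_s f_y (d − d') = [2535650 × (645 − 96.58) + 572700 × (645 − 41)] × 10⁻⁶ = 1390.60 + 345.91 = 1736.51 kN·m.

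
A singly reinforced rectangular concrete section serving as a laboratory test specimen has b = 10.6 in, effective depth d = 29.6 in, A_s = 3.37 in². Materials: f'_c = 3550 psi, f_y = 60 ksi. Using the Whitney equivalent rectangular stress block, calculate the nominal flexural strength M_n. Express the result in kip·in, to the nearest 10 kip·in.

T = A_s f_y = 3.37 × 60 = 202.2 kips.
a = T/(0.85 f'_c b) = 202.2/(0.85 × 3.55 × 10.6) = 6.322 in.
M_n = T(d − a/2) = 202.2 × (29.6 − 3.161) = 5346.0 kip·in.

M_n ≈ 5350 kip·in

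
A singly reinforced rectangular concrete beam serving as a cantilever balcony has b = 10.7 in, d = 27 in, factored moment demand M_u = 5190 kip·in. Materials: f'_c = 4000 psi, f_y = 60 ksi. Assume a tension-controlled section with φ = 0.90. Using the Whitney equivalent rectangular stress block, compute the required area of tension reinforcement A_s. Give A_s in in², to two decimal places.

A_s ≈ 4.06 in²

M_n = M_u/φ = 5190/0.90 = 5766.67 kip·in.
From M_n = 0.85 f'_c a b (d − a/2):
a = d − √(d² − 2M_n/(0.85 f'_c b)) = 27 − √(27² − 2 × 5766.67/(0.85 × 4 × 10.7)) = 6.703 in.
A_s = 0.85 f'_c a b / f_y = 0.85 × 4 × 6.703 × 10.7 / 60 = 4.064 in².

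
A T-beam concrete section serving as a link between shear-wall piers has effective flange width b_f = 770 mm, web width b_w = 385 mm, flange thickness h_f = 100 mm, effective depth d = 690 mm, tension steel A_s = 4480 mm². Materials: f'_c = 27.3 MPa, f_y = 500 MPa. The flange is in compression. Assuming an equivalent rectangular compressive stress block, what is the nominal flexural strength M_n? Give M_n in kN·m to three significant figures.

Tension: T = A_s f_y = 4480 × 500 = 2240000 N.
Try a within the flange: a = T/(0.85 f'_c b_f) = 2240000/(0.85 × 27.3 × 770) = 125.36 mm.
a = 125.36 > h_f = 100 mm: the block extends into the web. Split into flange-overhang and web parts.
C_f = 0.85 f'_c (b_f − b_w) h_f = 0.85 × 27.3 × (770 − 385) × 100 = 893393 N.
Remaining web compression depth: a_w = (T − C_f)/(0.85 f'_c b_w) = (2240000 − 893393)/(0.85 × 27.3 × 385) = 150.73 mm.
M_n = C_f(d − h_f/2) + (T − C_f)(d − a_w/2) = 893393 × (690 − 50) + 1346607 × (690 − 75.365) = 571.77 + 827.67 = 1399.44 × 10⁶ N·mm.
M_n = 1399.44 kN·m.

M_n ≈ 1400 kN·m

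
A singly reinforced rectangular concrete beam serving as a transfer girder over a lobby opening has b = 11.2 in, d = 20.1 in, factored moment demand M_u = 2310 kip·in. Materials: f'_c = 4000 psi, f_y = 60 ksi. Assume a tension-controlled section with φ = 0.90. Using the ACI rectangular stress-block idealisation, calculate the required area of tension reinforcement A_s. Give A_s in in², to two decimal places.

A_s ≈ 2.34 in²

M_n = M_u/φ = 2310/0.90 = 2566.67 kip·in.
From M_n = 0.85 f'_c a b (d − a/2):
a = d − √(d² − 2M_n/(0.85 f'_c b)) = 20.1 − √(20.1² − 2 × 2566.67/(0.85 × 4 × 11.2)) = 3.693 in.
A_s = 0.85 f'_c a b / f_y = 0.85 × 4 × 3.693 × 11.2 / 60 = 2.344 in².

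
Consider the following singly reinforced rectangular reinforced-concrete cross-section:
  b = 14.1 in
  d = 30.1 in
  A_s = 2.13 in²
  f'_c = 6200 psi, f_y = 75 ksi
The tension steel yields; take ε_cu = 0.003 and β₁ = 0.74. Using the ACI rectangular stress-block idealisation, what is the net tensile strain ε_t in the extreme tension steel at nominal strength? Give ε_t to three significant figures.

ε_t ≈ 0.0281

a = A_s f_y/(0.85 f'_c b) = 2.150 in.
β₁ = 0.74, so c = a/β₁ = 2.150/0.74 = 2.905 in.
From the linear strain diagram with ε_cu = 0.003: ε_t = 0.003 (d − c)/c = 0.003 × (30.1 − 2.905)/2.905 = 0.0281.
Since ε_t ≥ 0.005, the section is tension-controlled.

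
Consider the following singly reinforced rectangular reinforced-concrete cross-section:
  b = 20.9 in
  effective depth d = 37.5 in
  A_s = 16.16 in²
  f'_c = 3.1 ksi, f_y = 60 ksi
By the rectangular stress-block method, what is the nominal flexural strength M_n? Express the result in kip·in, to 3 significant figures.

M_n ≈ 27800 kip·in

T = A_s f_y = 16.16 × 60 = 969.6 kips.
a = T/(0.85 f'_c b) = 969.6/(0.85 × 3.1 × 20.9) = 17.606 in.
M_n = T(d − a/2) = 969.6 × (37.5 − 8.803) = 27824.6 kip·in.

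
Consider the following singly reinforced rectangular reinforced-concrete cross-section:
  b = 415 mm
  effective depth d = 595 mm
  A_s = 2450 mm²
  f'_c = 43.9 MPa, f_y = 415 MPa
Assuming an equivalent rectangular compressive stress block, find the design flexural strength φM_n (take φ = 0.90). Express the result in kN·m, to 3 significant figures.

φM_n ≈ 514 kN·m

T = A_s f_y = 2450 × 415 = 1016750 N = 1016.75 kN.
From C = T: a = T/(0.85 f'_c b) = 1016750/(0.85 × 43.9 × 415) = 65.66 mm.
M_n = T(d − a/2) = 1016.75 kN × (595 − 32.83) mm = 571.59 kN·m.
φM_n = 0.90 × 571.59 = 514.43 kN·m.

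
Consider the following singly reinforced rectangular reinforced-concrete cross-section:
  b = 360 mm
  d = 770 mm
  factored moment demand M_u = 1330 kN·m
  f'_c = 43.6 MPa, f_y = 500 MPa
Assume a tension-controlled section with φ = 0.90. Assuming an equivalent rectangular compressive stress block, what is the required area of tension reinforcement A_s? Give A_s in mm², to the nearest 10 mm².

A_s ≈ 4290 mm²

M_n = M_u/φ = 1330/0.90 = 1477.78 kN·m.
With M_n = 0.85 f'_c a b (d − a/2), solve the quadratic for a:
a = d − √(d² − 2M_n/(0.85 f'_c b)) = 770 − √(770² − 2 × 1477.78×10⁶/(0.85 × 43.6 × 360)) = 160.60 mm.
A_s = 0.85 f'_c a b / f_y = 0.85 × 43.6 × 160.60 × 360 / 500 = 4285.3 mm².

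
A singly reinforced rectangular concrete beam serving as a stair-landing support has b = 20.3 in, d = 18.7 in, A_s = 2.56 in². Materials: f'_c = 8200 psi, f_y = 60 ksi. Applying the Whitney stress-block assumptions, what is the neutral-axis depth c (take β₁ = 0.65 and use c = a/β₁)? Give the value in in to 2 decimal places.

T = A_s f_y = 2.56 × 60 = 153.6 kips.
a = T/(0.85 f'_c b) = 153.6/(0.85 × 8.2 × 20.3) = 1.0856 in.
With β₁ = 0.65, c = a/β₁ = 1.0856/0.65 = 1.67 in.

c ≈ 1.67 in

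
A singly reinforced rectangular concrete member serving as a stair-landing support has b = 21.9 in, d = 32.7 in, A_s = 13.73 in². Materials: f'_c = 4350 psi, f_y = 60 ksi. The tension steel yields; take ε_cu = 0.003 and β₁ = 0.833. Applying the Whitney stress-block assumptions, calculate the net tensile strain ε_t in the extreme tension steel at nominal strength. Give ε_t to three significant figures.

ε_t ≈ 0.00503

a = A_s f_y/(0.85 f'_c b) = 10.173 in.
β₁ = 0.833, so c = a/β₁ = 10.173/0.833 = 12.212 in.
From the linear strain diagram with ε_cu = 0.003: ε_t = 0.003 (d − c)/c = 0.003 × (32.7 − 12.212)/12.212 = 0.00503.
Since ε_t ≥ 0.005, the section is tension-controlled.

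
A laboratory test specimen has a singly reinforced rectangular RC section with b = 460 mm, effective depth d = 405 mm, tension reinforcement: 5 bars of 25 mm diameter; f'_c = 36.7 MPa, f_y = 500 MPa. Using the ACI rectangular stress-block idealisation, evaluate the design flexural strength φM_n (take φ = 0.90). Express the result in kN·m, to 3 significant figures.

A_s = 5 × 491 = 2455 mm².
T = A_s f_y = 2455 × 500 = 1227500 N = 1227.5 kN.
From C = T: a = T/(0.85 f'_c b) = 1227500/(0.85 × 36.7 × 460) = 85.54 mm.
M_n = T(d − a/2) = 1227.5 kN × (405 − 42.77) mm = 444.64 kN·m.
φM_n = 0.90 × 444.64 = 400.18 kN·m.

φM_n ≈ 400 kN·m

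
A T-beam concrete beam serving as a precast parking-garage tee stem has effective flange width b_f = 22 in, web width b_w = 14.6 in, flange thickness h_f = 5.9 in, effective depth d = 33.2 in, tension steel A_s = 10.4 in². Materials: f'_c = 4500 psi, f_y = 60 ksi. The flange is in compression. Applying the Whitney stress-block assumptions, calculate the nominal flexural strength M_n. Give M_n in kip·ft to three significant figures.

M_n ≈ 1530 kip·ft

Tension: T = A_s f_y = 10.4 × 60 = 624 kips.
Try a within the flange: a = T/(0.85 f'_c b_f) = 624/(0.85 × 4.5 × 22) = 7.415 in.
a = 7.415 > h_f = 5.9 in: the block extends into the web. Split into flange-overhang and web parts.
C_f = 0.85 f'_c (b_f − b_w) h_f = 0.85 × 4.5 × (22 − 14.6) × 5.9 = 167.0 kips.
Remaining web compression depth: a_w = (T − C_f)/(0.85 f'_c b_w) = (624 − 167.0)/(0.85 × 4.5 × 14.6) = 8.183 in.
M_n = C_f(d − h_f/2) + (T − C_f)(d − a_w/2) = 167.0 × (33.2 − 2.95) + 457 × (33.2 − 4.0915) = 5051.8 + 13302.6 = 18354.4 kip·in.
M_n = 18354.4/12 = 1529.53 kip·ft.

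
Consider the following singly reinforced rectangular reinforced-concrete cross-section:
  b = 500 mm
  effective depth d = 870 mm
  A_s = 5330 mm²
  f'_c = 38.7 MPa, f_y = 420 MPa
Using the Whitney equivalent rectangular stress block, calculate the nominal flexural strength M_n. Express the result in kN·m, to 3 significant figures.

M_n ≈ 1800 kN·m

T = A_s f_y = 5330 × 420 = 2238600 N = 2238.6 kN.
From C = T: a = T/(0.85 f'_c b) = 2238600/(0.85 × 38.7 × 500) = 136.11 mm.
M_n = T(d − a/2) = 2238.6 kN × (870 − 68.055) mm = 1795.23 kN·m.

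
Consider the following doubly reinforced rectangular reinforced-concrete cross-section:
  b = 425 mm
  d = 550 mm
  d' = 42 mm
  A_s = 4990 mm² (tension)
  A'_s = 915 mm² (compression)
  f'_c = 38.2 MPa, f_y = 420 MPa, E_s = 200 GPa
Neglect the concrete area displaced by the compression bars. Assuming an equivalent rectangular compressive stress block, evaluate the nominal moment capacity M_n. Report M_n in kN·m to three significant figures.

Assume both tension and compression steel yield.
Net tension couple steel: A_s − A'_s = 4075 mm².
a = (A_s − A'_s) f_y / (0.85 f'_c b) = 1711500/(0.85 × 38.2 × 425) = 124.02 mm.
c = a/β₁ = 124.02/0.777 = 159.61 mm; ε'_s = 0.003(c − d')/c = 0.0022 ≥ f_y/E_s = 0.0021, so compression steel does yield.
M_n = (A_s − A'_s) f_y (d − a/2) + A'_s f_y (d − d') = [1711500 × (550 − 62.01) + 384300 × (550 − 42)] × 10⁻⁶ = 835.19 + 195.22 = 1030.41 kN·m.

M_n ≈ 1030 kN·m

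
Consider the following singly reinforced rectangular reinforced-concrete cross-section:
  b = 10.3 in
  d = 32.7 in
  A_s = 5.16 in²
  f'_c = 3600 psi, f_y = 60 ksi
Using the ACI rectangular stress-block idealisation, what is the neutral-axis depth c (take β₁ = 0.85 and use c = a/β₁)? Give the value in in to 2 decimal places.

T = A_s f_y = 5.16 × 60 = 309.6 kips.
a = T/(0.85 f'_c b) = 309.6/(0.85 × 3.6 × 10.3) = 9.8230 in.
With β₁ = 0.85, c = a/β₁ = 9.8230/0.85 = 11.56 in.

c ≈ 11.56 in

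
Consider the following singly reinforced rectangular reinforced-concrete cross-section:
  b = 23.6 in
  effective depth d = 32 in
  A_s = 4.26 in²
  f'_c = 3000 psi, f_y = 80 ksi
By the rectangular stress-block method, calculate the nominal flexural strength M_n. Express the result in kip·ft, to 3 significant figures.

M_n ≈ 828 kip·ft

T = A_s f_y = 4.26 × 80 = 340.8 kips.
a = T/(0.85 f'_c b) = 340.8/(0.85 × 3 × 23.6) = 5.663 in.
M_n = T(d − a/2) = 340.8 × (32 − 2.8315) = 9940.6 kip·in = 9940.6/12 = 828.38 kip·ft.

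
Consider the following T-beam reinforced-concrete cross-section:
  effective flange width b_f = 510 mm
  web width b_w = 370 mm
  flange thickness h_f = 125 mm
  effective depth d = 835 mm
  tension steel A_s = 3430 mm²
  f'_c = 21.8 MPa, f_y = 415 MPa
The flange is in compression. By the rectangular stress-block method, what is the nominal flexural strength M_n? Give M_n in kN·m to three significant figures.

Tension: T = A_s f_y = 3430 × 415 = 1423450 N.
Try a within the flange: a = T/(0.85 f'_c b_f) = 1423450/(0.85 × 21.8 × 510) = 150.62 mm.
a = 150.62 > h_f = 125 mm: the block extends into the web. Split into flange-overhang and web parts.
C_f = 0.85 f'_c (b_f − b_w) h_f = 0.85 × 21.8 × (510 − 370) × 125 = 324275 N.
Remaining web compression depth: a_w = (T − C_f)/(0.85 f'_c b_w) = (1423450 − 324275)/(0.85 × 21.8 × 370) = 160.32 mm.
M_n = C_f(d − h_f/2) + (T − C_f)(d − a_w/2) = 324275 × (835 − 62.5) + 1099175 × (835 − 80.16) = 250.50 + 829.70 = 1080.20 × 10⁶ N·mm.
M_n = 1080.20 kN·m.

M_n ≈ 1080 kN·m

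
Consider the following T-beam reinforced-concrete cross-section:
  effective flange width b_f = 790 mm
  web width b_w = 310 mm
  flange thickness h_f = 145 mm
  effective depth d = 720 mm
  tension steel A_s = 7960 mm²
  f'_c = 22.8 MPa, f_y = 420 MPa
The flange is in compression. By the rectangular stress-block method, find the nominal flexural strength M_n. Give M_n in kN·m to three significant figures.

M_n ≈ 1980 kN·m

Tension: T = A_s f_y = 7960 × 420 = 3343200 N.
Try a within the flange: a = T/(0.85 f'_c b_f) = 3343200/(0.85 × 22.8 × 790) = 218.36 mm.
a = 218.36 > h_f = 145 mm: the block extends into the web. Split into flange-overhang and web parts.
C_f = 0.85 f'_c (b_f − b_w) h_f = 0.85 × 22.8 × (790 − 310) × 145 = 1348848 N.
Remaining web compression depth: a_w = (T − C_f)/(0.85 f'_c b_w) = (3343200 − 1348848)/(0.85 × 22.8 × 310) = 331.96 mm.
M_n = C_f(d − h_f/2) + (T − C_f)(d − a_w/2) = 1348848 × (720 − 72.5) + 1994352 × (720 − 165.98) = 873.38 + 1104.91 = 1978.29 × 10⁶ N·mm.
M_n = 1978.29 kN·m.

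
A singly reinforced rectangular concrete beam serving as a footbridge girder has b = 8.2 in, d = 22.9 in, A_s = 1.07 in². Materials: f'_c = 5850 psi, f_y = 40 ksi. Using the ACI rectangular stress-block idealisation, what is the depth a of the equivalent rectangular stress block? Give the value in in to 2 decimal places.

T = A_s f_y = 1.07 × 40 = 42.8 kips.
a = T/(0.85 f'_c b) = 42.8/(0.85 × 5.85 × 8.2) = 1.05 in.

a ≈ 1.05 in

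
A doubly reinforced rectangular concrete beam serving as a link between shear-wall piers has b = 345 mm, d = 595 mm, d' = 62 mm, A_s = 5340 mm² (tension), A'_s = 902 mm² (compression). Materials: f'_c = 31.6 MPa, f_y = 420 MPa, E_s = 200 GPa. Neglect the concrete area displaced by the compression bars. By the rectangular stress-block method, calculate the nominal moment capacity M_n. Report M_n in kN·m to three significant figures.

Assume both tension and compression steel yield.
Net tension couple steel: A_s − A'_s = 4438 mm².
a = (A_s − A'_s) f_y / (0.85 f'_c b) = 1863960/(0.85 × 31.6 × 345) = 201.15 mm.
c = a/β₁ = 201.15/0.824 = 244.11 mm; ε'_s = 0.003(c − d')/c = 0.0022 ≥ f_y/E_s = 0.0021, so compression steel does yield.
M_n = (A_s − A'_s) f_y (d − a/2) + A'_s f_y (d − d') = [1863960 × (595 − 100.575) + 378840 × (595 − 62)] × 10⁻⁶ = 921.59 + 201.92 = 1123.51 kN·m.

M_n ≈ 1120 kN·m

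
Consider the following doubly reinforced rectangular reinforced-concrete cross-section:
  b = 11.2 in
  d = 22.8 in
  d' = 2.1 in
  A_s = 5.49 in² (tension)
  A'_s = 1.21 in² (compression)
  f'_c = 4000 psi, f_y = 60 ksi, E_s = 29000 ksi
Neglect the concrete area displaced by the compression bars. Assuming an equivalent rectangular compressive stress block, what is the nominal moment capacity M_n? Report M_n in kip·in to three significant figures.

Assume both steels yield.
a = (A_s − A'_s) f_y/(0.85 f'_c b) = (5.49 − 1.21) × 60/(0.85 × 4 × 11.2) = 6.744 in.
c = a/β₁ = 6.744/0.85 = 7.934 in; ε'_s = 0.003(c − d')/c = 0.0022 ≥ ε_y = 0.0021, so the compression steel yields.
M_n = (A_s − A'_s) f_y (d − a/2) + A'_s f_y (d − d') = 256.8 × (22.8 − 3.372) + 72.6 × (22.8 − 2.1) = 4989.1 + 1502.8 = 6491.9 kip·in.

M_n ≈ 6490 kip·in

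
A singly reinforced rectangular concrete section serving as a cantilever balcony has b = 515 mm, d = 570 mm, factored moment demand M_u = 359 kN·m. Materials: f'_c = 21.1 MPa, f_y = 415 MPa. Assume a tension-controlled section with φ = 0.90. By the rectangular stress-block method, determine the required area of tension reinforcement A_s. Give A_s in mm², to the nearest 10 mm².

M_n = M_u/φ = 359/0.90 = 398.889 kN·m.
With M_n = 0.85 f'_c a b (d − a/2), solve the quadratic for a:
a = d − √(d² − 2M_n/(0.85 f'_c b)) = 570 − √(570² − 2 × 398.889×10⁶/(0.85 × 21.1 × 515)) = 81.61 mm.
A_s = 0.85 f'_c a b / f_y = 0.85 × 21.1 × 81.61 × 515 / 415 = 1816.4 mm².

A_s ≈ 1820 mm²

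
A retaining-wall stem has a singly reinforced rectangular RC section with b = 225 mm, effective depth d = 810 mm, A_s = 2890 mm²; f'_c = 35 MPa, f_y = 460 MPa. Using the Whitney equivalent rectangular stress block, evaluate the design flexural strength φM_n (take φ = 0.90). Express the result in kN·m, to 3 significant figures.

φM_n ≈ 850 kN·m

T = A_s f_y = 2890 × 460 = 1329400 N = 1329.4 kN.
From C = T: a = T/(0.85 f'_c b) = 1329400/(0.85 × 35 × 225) = 198.60 mm.
M_n = T(d − a/2) = 1329.4 kN × (810 − 99.3) mm = 944.80 kN·m.
φM_n = 0.90 × 944.80 = 850.32 kN·m.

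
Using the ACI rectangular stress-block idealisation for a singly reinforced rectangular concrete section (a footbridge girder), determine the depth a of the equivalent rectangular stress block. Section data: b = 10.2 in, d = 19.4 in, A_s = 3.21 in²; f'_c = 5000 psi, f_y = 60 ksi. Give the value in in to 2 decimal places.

T = A_s f_y = 3.21 × 60 = 192.6 kips.
a = T/(0.85 f'_c b) = 192.6/(0.85 × 5 × 10.2) = 4.44 in.

a ≈ 4.44 in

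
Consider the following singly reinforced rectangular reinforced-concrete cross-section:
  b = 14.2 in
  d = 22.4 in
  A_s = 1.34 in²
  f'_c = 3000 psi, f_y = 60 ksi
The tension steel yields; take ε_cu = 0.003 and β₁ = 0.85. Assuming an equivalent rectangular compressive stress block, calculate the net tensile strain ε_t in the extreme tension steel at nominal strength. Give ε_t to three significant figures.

a = A_s f_y/(0.85 f'_c b) = 2.220 in.
β₁ = 0.85, so c = a/β₁ = 2.220/0.85 = 2.612 in.
From the linear strain diagram with ε_cu = 0.003: ε_t = 0.003 (d − c)/c = 0.003 × (22.4 − 2.612)/2.612 = 0.0227.
Since ε_t ≥ 0.005, the section is tension-controlled.

ε_t ≈ 0.0227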